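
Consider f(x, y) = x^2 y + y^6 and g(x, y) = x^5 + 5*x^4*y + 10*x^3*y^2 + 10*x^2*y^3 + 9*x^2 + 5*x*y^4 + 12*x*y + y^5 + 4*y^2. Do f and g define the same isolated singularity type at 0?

No.

The Hessian of f at 0 is [[0, 0], [0, 0]] with rank 0, so corank 2. A Groebner basis of the Jacobian ideal J(f) in C{x,y} is {x^2/6 + y^5, x^3, x*y}; counting standard monomials gives mu = 7. Corank 2; j^3 = x^2*y has shape L^2 M (L != M), so D-series; mu = 7 gives D_7. The Hessian of g at 0 is [[18, 12], [12, 8]] with rank 1, so corank 1. A Groebner basis of the Jacobian ideal J(g) in C{x,y} is {y^4, x + 2*y/3}; counting standard monomials gives mu = 4. Corank 1: A-series; mu = 4 gives A_4. f is D_7 but g is A_4, hence not right-equivalent.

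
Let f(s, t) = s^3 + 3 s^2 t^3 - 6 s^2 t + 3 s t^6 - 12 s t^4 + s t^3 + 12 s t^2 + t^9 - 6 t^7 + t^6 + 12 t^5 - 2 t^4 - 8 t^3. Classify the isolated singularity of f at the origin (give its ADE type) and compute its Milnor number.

The Hessian of f at 0 has rank 0. Corank 2; j^3 = (s - 2*t)^3 is a perfect cube, so E-series; the 4-jet and mu = 7 give E_7.

Type E_{7}, Milnor number mu = 7.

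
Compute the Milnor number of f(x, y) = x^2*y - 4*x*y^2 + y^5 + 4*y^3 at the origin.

6

The Hessian of f at 0 is [[0, 0], [0, 0]] with rank 0, so corank 2. A Groebner basis of the Jacobian ideal J(f) in C{x,y} is {x^2/5 + y^4 - 4*y^2/5, x^3 - 8*y^3, x*y - 2*y^2}; counting standard monomials gives mu = 6. Corank 2; j^3 = y*(x - 2*y)^2 has shape L^2 M (L != M), so D-series; mu = 6 gives D_6.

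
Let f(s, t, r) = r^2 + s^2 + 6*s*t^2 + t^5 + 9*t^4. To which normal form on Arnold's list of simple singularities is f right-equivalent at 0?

The Hessian of f at 0 has rank 2. Corank 1: A-series; mu = 4 gives A_4.

A_4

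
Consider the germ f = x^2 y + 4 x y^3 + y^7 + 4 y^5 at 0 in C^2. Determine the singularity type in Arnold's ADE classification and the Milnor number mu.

Type D_{8}, Milnor number mu = 8.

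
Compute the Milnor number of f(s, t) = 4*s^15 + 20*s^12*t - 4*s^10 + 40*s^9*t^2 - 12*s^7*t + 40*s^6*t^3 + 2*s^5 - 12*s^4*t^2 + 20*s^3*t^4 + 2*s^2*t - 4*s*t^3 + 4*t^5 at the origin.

6

The Hessian of f at 0 has rank 0. Corank 2; j^3 = 2*s^2*t has shape L^2 M (L != M), so D-series; mu = 6 gives D_6.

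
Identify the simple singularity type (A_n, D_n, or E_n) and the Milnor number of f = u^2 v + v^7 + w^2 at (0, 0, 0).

Type D8, Milnor number mu = 8.

The Hessian of f at 0 has rank 1. Corank 2; j^3 = u^2*v has shape L^2 M (L != M), so D-series; mu = 8 gives D_8.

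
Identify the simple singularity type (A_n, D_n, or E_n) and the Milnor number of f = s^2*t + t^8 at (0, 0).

Type D_9, Milnor number mu = 9.

The Hessian of f at 0 has rank 0. Corank 2; j^3 = s^2*t has shape L^2 M (L != M), so D-series; mu = 9 gives D_9.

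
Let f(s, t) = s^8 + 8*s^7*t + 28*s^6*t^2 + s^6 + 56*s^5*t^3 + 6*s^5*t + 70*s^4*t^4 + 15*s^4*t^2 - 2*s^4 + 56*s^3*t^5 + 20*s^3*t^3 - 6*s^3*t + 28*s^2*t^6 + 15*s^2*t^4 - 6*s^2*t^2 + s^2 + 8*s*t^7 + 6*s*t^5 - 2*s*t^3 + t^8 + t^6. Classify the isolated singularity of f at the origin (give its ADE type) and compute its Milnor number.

Type A7, Milnor number mu = 7.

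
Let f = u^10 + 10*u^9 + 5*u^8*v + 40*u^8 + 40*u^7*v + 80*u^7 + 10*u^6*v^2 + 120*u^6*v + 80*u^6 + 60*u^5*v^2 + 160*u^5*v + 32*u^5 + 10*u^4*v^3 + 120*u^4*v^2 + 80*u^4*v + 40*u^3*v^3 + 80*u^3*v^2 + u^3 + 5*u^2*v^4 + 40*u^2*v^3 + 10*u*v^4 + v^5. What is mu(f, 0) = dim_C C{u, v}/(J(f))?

The Hessian of f at 0 is [[0, 0], [0, 0]] with rank 0, so corank 2. A Groebner basis of the Jacobian ideal J(f) in C{u,v} is {v^5, u*v^3 + v^4/8, u^2}; counting standard monomials gives mu = 8. Corank 2; j^3 = u^3 is a perfect cube, so E-series; the 5-jet and mu = 8 give E_8.

8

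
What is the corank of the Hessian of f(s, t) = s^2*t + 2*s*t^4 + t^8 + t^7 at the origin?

2

Hessian at 0 has rank 0.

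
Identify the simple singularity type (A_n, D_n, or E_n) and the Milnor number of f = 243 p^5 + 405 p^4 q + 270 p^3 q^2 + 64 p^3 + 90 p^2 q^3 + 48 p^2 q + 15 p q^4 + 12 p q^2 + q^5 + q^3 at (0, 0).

The Hessian of f at 0 is [[0, 0], [0, 0]] with rank 0, so corank 2. A Groebner basis of the Jacobian ideal J(f) in C{p,q} is {q^5, p*q^3 + 13*q^4/48, p^2 + p*q/2 + q^2/16}; counting standard monomials gives mu = 8. Corank 2; j^3 = (4*p + q)^3 is a perfect cube, so E-series; the 5-jet and mu = 8 give E_8.

Type E_{8}, Milnor number mu = 8.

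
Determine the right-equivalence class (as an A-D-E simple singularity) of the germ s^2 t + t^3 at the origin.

D4

The Hessian of f at 0 has rank 0. Corank 2; j^3 = t*(s^2 + t^2) splits into three distinct lines over C (the quadratic factor has nonzero discriminant), so D_4.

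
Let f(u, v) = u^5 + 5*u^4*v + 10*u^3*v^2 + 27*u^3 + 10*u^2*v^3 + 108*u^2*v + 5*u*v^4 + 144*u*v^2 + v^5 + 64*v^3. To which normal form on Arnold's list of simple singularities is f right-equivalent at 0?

The Hessian of f at 0 has rank 0. Corank 2; j^3 = (3*u + 4*v)^3 is a perfect cube, so E-series; the 5-jet and mu = 8 give E_8.

E8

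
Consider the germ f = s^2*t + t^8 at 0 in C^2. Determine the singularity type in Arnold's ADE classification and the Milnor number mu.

Type D_9, Milnor number mu = 9.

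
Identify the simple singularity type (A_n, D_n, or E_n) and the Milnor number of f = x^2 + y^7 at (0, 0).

The Hessian of f at 0 is [[2, 0], [0, 0]] with rank 1, so corank 1. A Groebner basis of the Jacobian ideal J(f) in C{x,y} is {y^6, x}; counting standard monomials gives mu = 6. Corank 1: A-series; mu = 6 gives A_6.

Type A_6, Milnor number mu = 6.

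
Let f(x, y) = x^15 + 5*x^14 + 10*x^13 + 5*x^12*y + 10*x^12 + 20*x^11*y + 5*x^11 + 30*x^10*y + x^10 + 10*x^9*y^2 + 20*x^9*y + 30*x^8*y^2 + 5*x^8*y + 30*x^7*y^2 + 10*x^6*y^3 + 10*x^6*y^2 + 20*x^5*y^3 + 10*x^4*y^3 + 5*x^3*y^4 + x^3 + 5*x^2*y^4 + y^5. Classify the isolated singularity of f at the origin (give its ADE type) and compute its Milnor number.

The Hessian of f at 0 has rank 0. Corank 2; j^3 = x^3 is a perfect cube, so E-series; the 5-jet and mu = 8 give E_8.

Type E_{8}, Milnor number mu = 8.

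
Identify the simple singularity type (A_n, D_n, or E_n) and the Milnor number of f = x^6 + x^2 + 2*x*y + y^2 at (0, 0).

Type A_{5}, Milnor number mu = 5.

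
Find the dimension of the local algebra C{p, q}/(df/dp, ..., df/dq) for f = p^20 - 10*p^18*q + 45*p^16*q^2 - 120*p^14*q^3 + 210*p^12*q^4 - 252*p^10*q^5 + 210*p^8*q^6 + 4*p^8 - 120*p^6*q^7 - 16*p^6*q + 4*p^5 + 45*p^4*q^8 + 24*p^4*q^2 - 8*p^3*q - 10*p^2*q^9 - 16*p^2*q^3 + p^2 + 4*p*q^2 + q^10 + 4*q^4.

9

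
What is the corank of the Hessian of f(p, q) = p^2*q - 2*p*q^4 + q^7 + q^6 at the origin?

2

Hessian at 0 has rank 0.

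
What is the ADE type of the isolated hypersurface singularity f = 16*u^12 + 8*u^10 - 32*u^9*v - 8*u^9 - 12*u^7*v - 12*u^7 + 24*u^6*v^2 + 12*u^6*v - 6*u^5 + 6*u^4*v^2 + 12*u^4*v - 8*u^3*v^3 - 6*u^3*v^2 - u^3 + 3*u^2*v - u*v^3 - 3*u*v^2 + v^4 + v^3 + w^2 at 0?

E_7

The Hessian of f at 0 has rank 1. Corank 2; j^3 = -(u - v)^3 is a perfect cube, so E-series; the 4-jet and mu = 7 give E_7.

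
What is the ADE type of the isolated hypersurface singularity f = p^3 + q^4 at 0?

E_6

The Hessian of f at 0 has rank 0. Corank 2; j^3 = p^3 is a perfect cube, so E-series; the 4-jet and mu = 6 give E_6.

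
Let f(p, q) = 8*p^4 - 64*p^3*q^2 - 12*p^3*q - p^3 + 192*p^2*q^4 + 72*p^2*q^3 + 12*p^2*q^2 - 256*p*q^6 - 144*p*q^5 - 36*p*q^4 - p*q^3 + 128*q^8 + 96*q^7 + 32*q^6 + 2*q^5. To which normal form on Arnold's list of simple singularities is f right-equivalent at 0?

E_{7}

The Hessian of f at 0 is [[0, 0], [0, 0]] with rank 0, so corank 2. A Groebner basis of the Jacobian ideal J(f) in C{p,q} is {3*p^2/8 + q^4 + q^3/8, p^3, p^2*q - p^2/8 - q^3/24, p^2/4 + p*q^2 + q^3/12}; counting standard monomials gives mu = 7. Corank 2; j^3 = -p^3 is a perfect cube, so E-series; the 4-jet and mu = 7 give E_7.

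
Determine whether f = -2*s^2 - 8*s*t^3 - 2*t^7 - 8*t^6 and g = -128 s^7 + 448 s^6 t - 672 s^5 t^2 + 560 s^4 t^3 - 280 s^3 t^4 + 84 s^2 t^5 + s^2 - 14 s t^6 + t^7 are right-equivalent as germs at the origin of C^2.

Yes.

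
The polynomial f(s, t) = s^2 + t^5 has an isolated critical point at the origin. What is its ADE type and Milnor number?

Type A_{4}, Milnor number mu = 4.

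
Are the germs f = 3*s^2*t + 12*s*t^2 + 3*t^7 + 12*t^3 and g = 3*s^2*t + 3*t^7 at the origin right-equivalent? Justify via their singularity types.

Yes.

The Hessian of f at 0 has rank 0. Corank 2; j^3 = 3*t*(s + 2*t)^2 has shape L^2 M (L != M), so D-series; mu = 8 gives D_8. The Hessian of g at 0 has rank 0. Corank 2; j^3 = 3*s^2*t has shape L^2 M (L != M), so D-series; mu = 8 gives D_8. Both have type D_8, hence right-equivalent.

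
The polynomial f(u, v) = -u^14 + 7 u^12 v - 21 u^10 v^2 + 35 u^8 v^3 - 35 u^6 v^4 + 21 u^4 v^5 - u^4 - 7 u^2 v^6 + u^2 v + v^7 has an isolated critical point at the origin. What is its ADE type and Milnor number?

The Hessian of f at 0 has rank 0. Corank 2; j^3 = u^2*v has shape L^2 M (L != M), so D-series; mu = 8 gives D_8.

Type D_8, Milnor number mu = 8.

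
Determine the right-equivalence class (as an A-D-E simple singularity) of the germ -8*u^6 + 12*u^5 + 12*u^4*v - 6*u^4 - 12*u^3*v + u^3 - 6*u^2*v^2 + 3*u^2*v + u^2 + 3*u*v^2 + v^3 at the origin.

A_2

The Hessian of f at 0 has rank 1. Corank 1: A-series; mu = 2 gives A_2.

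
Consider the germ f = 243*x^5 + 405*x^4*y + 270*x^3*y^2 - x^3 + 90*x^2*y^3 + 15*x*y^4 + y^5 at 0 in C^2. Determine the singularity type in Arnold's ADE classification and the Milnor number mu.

Type E_{8}, Milnor number mu = 8.

The Hessian of f at 0 is [[0, 0], [0, 0]] with rank 0, so corank 2. A Groebner basis of the Jacobian ideal J(f) in C{x,y} is {y^5, x*y^3 + y^4/12, x^2}; counting standard monomials gives mu = 8. Corank 2; j^3 = -x^3 is a perfect cube, so E-series; the 5-jet and mu = 8 give E_8.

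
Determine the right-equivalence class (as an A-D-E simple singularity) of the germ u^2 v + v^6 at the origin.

D_7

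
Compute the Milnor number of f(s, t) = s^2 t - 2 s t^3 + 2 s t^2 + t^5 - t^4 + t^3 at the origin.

The Hessian of f at 0 is [[0, 0], [0, 0]] with rank 0, so corank 2. A Groebner basis of the Jacobian ideal J(f) in C{s,t} is {s*t^2 + s*t + t^2, -s*t + t^3 - t^2, s^2 + 6*s*t + 5*t^2}; counting standard monomials gives mu = 5. Corank 2; j^3 = t*(s + t)^2 has shape L^2 M (L != M), so D-series; mu = 5 gives D_5.

5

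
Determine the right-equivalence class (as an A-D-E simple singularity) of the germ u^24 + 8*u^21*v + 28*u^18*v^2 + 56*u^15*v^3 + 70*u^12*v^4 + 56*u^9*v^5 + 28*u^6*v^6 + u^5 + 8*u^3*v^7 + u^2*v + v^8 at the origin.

D_{9}

The Hessian of f at 0 has rank 0. Corank 2; j^3 = u^2*v has shape L^2 M (L != M), so D-series; mu = 9 gives D_9.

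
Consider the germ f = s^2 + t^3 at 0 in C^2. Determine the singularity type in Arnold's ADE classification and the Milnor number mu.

Type A2, Milnor number mu = 2.

The Hessian of f at 0 is [[2, 0], [0, 0]] with rank 1, so corank 1. A Groebner basis of the Jacobian ideal J(f) in C{s,t} is {t^2, s}; counting standard monomials gives mu = 2. Corank 1: A-series; mu = 2 gives A_2.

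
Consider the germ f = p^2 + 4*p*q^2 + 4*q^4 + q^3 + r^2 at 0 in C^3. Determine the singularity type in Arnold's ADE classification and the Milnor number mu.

Type A_{2}, Milnor number mu = 2.

The Hessian of f at 0 has rank 2. Corank 1: A-series; mu = 2 gives A_2.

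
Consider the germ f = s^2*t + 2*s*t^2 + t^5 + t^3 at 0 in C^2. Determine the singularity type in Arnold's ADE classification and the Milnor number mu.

Type D6, Milnor number mu = 6.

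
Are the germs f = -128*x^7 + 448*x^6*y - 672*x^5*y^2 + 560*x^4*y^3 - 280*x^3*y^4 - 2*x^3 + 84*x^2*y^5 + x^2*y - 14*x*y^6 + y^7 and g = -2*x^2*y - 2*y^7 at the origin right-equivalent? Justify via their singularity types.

Yes.

The Hessian of f at 0 is [[0, 0], [0, 0]] with rank 0, so corank 2. A Groebner basis of the Jacobian ideal J(f) in C{x,y} is {x*y/14 + y^6, x*y^2, x^2 - x*y/2}; counting standard monomials gives mu = 8. Corank 2; j^3 = -x^2*(2*x - y) has shape L^2 M (L != M), so D-series; mu = 8 gives D_8. The Hessian of g at 0 is [[0, 0], [0, 0]] with rank 0, so corank 2. A Groebner basis of the Jacobian ideal J(g) in C{x,y} is {x^2/7 + y^6, x^3, x*y}; counting standard monomials gives mu = 8. Corank 2; j^3 = -2*x^2*y has shape L^2 M (L != M), so D-series; mu = 8 gives D_8. Both have type D_8, hence right-equivalent.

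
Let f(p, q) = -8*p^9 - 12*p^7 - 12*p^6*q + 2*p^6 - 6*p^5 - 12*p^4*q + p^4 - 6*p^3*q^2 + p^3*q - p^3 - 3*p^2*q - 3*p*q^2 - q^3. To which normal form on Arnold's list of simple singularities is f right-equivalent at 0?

E_{7}

The Hessian of f at 0 has rank 0. Corank 2; j^3 = -(p + q)^3 is a perfect cube, so E-series; the 4-jet and mu = 7 give E_7.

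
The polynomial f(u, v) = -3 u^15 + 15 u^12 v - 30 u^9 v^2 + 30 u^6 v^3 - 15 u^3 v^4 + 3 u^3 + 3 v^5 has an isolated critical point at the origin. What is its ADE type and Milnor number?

Type E_8, Milnor number mu = 8.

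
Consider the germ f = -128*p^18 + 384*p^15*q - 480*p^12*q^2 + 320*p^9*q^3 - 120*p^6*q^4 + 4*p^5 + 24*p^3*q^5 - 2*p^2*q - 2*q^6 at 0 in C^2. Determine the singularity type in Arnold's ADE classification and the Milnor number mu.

Type D_{7}, Milnor number mu = 7.

The Hessian of f at 0 has rank 0. Corank 2; j^3 = -2*p^2*q has shape L^2 M (L != M), so D-series; mu = 7 gives D_7.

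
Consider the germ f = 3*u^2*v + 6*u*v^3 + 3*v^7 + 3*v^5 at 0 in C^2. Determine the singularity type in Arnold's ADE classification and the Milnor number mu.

Type D8, Milnor number mu = 8.

The Hessian of f at 0 is [[0, 0], [0, 0]] with rank 0, so corank 2. A Groebner basis of the Jacobian ideal J(f) in C{u,v} is {u^2*v^2 + u^2/7 + u*v^2/7, u^3 - u^2/7 - u*v^2/7, u*v + v^3}; counting standard monomials gives mu = 8. Corank 2; j^3 = 3*u^2*v has shape L^2 M (L != M), so D-series; mu = 8 gives D_8.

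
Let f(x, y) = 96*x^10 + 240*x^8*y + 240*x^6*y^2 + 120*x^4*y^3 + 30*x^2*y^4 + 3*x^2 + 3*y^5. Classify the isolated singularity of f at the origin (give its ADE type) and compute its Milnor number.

The Hessian of f at 0 is [[6, 0], [0, 0]] with rank 1, so corank 1. A Groebner basis of the Jacobian ideal J(f) in C{x,y} is {y^4, x}; counting standard monomials gives mu = 4. Corank 1: A-series; mu = 4 gives A_4.

Type A_4, Milnor number mu = 4.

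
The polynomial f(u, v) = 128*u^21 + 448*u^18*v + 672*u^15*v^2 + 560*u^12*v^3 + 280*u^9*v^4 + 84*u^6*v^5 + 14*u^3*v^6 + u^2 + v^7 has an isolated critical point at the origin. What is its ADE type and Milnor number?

The Hessian of f at 0 is [[2, 0], [0, 0]] with rank 1, so corank 1. A Groebner basis of the Jacobian ideal J(f) in C{u,v} is {v^6, u}; counting standard monomials gives mu = 6. Corank 1: A-series; mu = 6 gives A_6.

Type A_{6}, Milnor number mu = 6.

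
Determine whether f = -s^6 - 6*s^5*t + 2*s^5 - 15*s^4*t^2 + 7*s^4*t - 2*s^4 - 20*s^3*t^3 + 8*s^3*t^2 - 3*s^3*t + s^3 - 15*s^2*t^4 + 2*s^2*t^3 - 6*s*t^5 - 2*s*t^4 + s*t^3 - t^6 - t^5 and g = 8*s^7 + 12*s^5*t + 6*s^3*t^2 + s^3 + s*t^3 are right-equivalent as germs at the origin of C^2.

Yes.

The Hessian of f at 0 has rank 0. Corank 2; j^3 = s^3 is a perfect cube, so E-series; the 4-jet and mu = 7 give E_7. The Hessian of g at 0 has rank 0. Corank 2; j^3 = s^3 is a perfect cube, so E-series; the 4-jet and mu = 7 give E_7. Both have type E_7, hence right-equivalent.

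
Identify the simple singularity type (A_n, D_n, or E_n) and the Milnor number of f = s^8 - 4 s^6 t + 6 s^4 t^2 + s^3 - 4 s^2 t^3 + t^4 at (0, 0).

Type E_{6}, Milnor number mu = 6.

The Hessian of f at 0 is [[0, 0], [0, 0]] with rank 0, so corank 2. A Groebner basis of the Jacobian ideal J(f) in C{s,t} is {t^3, s^2}; counting standard monomials gives mu = 6. Corank 2; j^3 = s^3 is a perfect cube, so E-series; the 4-jet and mu = 6 give E_6.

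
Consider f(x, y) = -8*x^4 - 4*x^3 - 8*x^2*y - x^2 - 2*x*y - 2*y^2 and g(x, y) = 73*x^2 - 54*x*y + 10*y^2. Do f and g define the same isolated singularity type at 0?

The Hessian of f at 0 has rank 2. Corank 0: nondegenerate Morse point, so A_1. The Hessian of g at 0 has rank 2. Corank 0: nondegenerate Morse point, so A_1. Both have type A_1, hence right-equivalent.

Yes.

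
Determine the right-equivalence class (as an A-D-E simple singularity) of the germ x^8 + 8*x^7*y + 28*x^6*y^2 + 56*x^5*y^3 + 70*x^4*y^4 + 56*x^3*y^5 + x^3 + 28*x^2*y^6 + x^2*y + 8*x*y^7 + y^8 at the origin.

D_{9}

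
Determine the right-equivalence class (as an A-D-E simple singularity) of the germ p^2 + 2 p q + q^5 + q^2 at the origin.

A_{4}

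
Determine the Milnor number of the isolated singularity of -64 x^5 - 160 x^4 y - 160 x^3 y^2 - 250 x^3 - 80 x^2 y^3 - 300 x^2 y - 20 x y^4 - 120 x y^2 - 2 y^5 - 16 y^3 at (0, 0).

8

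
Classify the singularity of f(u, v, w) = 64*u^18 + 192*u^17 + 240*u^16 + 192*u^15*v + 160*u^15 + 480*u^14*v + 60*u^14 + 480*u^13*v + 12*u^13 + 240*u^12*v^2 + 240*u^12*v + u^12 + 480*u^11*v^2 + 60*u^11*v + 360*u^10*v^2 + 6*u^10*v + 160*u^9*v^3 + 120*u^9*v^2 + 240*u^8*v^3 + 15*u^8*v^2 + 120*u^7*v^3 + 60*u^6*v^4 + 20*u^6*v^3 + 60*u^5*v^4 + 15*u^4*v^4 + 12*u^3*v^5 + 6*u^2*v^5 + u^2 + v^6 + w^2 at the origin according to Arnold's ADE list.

A5

The Hessian of f at 0 has rank 2. Corank 1: A-series; mu = 5 gives A_5.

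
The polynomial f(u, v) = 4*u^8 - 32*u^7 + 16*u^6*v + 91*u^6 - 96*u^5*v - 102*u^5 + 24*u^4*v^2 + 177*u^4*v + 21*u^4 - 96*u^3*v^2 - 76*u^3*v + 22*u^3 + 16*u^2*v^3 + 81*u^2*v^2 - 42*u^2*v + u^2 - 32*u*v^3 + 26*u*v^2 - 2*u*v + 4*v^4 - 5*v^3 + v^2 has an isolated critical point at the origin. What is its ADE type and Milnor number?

The Hessian of f at 0 is [[2, -2], [-2, 2]] with rank 1, so corank 1. A Groebner basis of the Jacobian ideal J(f) in C{u,v} is {v^2, u - v}; counting standard monomials gives mu = 2. Corank 1: A-series; mu = 2 gives A_2.

Type A_{2}, Milnor number mu = 2.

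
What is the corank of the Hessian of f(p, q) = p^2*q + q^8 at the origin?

The Hessian at 0 is [[0, 0], [0, 0]] of rank 0; hence corank 2.

2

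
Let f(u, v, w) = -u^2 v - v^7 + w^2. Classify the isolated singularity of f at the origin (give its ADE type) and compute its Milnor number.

Type D_{8}, Milnor number mu = 8.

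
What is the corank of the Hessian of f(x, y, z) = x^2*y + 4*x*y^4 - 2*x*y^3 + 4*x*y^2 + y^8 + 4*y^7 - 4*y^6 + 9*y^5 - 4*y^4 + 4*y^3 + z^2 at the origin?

2

Hessian at 0 has rank 1.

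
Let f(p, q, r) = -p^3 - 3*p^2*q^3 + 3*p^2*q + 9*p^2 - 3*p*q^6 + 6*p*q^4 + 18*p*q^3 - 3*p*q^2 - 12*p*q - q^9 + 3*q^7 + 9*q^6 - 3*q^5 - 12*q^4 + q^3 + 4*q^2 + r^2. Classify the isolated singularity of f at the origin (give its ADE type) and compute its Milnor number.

Type A_2, Milnor number mu = 2.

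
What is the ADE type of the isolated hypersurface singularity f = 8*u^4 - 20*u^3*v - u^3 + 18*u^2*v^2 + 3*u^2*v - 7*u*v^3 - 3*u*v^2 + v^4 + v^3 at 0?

E7

The Hessian of f at 0 is [[0, 0], [0, 0]] with rank 0, so corank 2. A Groebner basis of the Jacobian ideal J(f) in C{u,v} is {3*u^2/4 - 3*u*v/2 + v^4 - v^3/4 + 3*v^2/4, u^3 - 9*u^2/4 + 9*u*v/2 - v^3/4 - 9*v^2/4, u^2*v - 7*u^2/4 + 7*u*v/2 - 5*v^3/12 - 7*v^2/4, -u^2 + u*v^2 + 2*u*v - 2*v^3/3 - v^2}; counting standard monomials gives mu = 7. Corank 2; j^3 = -(u - v)^3 is a perfect cube, so E-series; the 4-jet and mu = 7 give E_7.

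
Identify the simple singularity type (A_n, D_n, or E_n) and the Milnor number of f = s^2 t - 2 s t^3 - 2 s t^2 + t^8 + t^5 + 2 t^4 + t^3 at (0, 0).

The Hessian of f at 0 has rank 0. Corank 2; j^3 = t*(s - t)^2 has shape L^2 M (L != M), so D-series; mu = 9 gives D_9.

Type D9, Milnor number mu = 9.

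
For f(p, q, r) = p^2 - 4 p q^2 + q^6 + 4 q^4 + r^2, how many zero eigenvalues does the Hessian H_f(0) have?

The Hessian at 0 is [[2, 0, 0], [0, 0, 0], [0, 0, 2]] of rank 2; hence corank 1.

1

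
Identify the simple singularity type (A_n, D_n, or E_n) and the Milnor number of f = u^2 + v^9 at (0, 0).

Type A_8, Milnor number mu = 8.

The Hessian of f at 0 is [[2, 0], [0, 0]] with rank 1, so corank 1. A Groebner basis of the Jacobian ideal J(f) in C{u,v} is {v^8, u}; counting standard monomials gives mu = 8. Corank 1: A-series; mu = 8 gives A_8.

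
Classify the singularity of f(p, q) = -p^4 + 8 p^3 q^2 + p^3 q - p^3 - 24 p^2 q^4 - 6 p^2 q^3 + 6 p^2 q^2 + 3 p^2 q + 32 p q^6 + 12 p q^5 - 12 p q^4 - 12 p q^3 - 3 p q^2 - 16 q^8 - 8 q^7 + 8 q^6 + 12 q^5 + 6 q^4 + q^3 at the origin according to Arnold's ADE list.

The Hessian of f at 0 is [[0, 0], [0, 0]] with rank 0, so corank 2. A Groebner basis of the Jacobian ideal J(f) in C{p,q} is {-3*p^2/19 + 6*p*q/19 + q^4 - q^3/19 - 3*q^2/19, p^3 - 21*p^2/19 + 42*p*q/19 - 26*q^3/19 - 21*q^2/19, p^2*q - 15*p^2/19 + 30*p*q/19 - 24*q^3/19 - 15*q^2/19, -8*p^2/19 + p*q^2 + 16*p*q/19 - 65*q^3/57 - 8*q^2/19}; counting standard monomials gives mu = 7. Corank 2; j^3 = -(p - q)^3 is a perfect cube, so E-series; the 4-jet and mu = 7 give E_7.

E7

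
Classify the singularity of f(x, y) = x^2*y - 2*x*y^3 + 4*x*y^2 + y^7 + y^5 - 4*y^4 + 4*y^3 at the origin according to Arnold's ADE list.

D8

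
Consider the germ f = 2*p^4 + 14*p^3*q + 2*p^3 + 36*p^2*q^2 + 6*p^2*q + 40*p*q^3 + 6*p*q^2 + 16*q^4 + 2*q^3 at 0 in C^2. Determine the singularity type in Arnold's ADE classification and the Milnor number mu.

Type E_7, Milnor number mu = 7.

The Hessian of f at 0 is [[0, 0], [0, 0]] with rank 0, so corank 2. A Groebner basis of the Jacobian ideal J(f) in C{p,q} is {3*p^2 + 6*p*q + q^4 + q^3 + 3*q^2, p^3 + 9*p^2 + 18*p*q + 4*q^3 + 9*q^2, p^2*q - 5*p^2 - 10*p*q - 8*q^3/3 - 5*q^2, 2*p^2 + p*q^2 + 4*p*q + 5*q^3/3 + 2*q^2}; counting standard monomials gives mu = 7. Corank 2; j^3 = 2*(p + q)^3 is a perfect cube, so E-series; the 4-jet and mu = 7 give E_7.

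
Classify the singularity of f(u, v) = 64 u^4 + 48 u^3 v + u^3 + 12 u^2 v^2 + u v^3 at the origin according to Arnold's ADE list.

E7

The Hessian of f at 0 has rank 0. Corank 2; j^3 = u^3 is a perfect cube, so E-series; the 4-jet and mu = 7 give E_7.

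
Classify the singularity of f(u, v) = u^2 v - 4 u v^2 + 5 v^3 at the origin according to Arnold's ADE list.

D4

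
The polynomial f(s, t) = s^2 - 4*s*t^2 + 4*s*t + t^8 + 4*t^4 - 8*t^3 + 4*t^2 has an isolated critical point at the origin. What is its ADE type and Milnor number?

The Hessian of f at 0 is [[2, 4], [4, 8]] with rank 1, so corank 1. A Groebner basis of the Jacobian ideal J(f) in C{s,t} is {s^4 - 12*s^3 - 56*s^2*t - 44*s^2 - 112*s*t - 24*s - 48*t, s^3*t + 3*s^3 + 12*s^2*t + 8*s^2 + 20*s*t + 4*s + 8*t, -s/2 + t^2 - t}; counting standard monomials gives mu = 7. Corank 1: A-series; mu = 7 gives A_7.

Type A_7, Milnor number mu = 7.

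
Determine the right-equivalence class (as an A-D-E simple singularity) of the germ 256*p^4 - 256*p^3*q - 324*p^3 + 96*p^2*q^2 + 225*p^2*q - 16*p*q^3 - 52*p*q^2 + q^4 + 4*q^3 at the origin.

D_5

The Hessian of f at 0 has rank 0. Corank 2; j^3 = -(4*p - q)*(9*p - 2*q)^2 has shape L^2 M (L != M), so D-series; mu = 5 gives D_5.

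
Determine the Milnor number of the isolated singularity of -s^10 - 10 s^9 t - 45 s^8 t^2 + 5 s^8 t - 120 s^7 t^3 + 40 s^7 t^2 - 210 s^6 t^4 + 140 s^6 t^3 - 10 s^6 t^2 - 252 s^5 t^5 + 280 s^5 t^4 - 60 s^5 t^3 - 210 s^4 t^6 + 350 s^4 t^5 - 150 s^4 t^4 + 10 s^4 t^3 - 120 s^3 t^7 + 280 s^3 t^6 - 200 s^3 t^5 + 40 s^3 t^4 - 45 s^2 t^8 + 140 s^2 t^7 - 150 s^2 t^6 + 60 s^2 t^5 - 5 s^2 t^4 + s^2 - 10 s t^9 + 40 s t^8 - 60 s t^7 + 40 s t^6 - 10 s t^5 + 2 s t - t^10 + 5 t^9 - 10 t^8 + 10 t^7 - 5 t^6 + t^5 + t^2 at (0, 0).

The Hessian of f at 0 is [[2, 2], [2, 2]] with rank 1, so corank 1. A Groebner basis of the Jacobian ideal J(f) in C{s,t} is {t^4, s + t}; counting standard monomials gives mu = 4. Corank 1: A-series; mu = 4 gives A_4.

4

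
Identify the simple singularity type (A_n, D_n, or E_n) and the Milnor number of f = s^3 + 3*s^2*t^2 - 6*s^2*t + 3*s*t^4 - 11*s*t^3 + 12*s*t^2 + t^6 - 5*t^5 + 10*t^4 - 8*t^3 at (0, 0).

The Hessian of f at 0 is [[0, 0], [0, 0]] with rank 0, so corank 2. A Groebner basis of the Jacobian ideal J(f) in C{s,t} is {-s^2 + 4*s*t + t^4 - t^3/3 - 4*t^2, s^3 + 14*s^2 - 56*s*t - 10*t^3/3 + 56*t^2, s^2*t + 13*s^2/3 - 52*s*t/3 - 23*t^3/9 + 52*t^2/3, s^2 + s*t^2 - 4*s*t - 5*t^3/3 + 4*t^2}; counting standard monomials gives mu = 7. Corank 2; j^3 = (s - 2*t)^3 is a perfect cube, so E-series; the 4-jet and mu = 7 give E_7.

Type E_7, Milnor number mu = 7.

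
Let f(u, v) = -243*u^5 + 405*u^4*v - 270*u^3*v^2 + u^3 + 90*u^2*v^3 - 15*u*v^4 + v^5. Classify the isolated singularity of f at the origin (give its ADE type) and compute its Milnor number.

Type E_{8}, Milnor number mu = 8.

The Hessian of f at 0 is [[0, 0], [0, 0]] with rank 0, so corank 2. A Groebner basis of the Jacobian ideal J(f) in C{u,v} is {v^5, u*v^3 - v^4/12, u^2}; counting standard monomials gives mu = 8. Corank 2; j^3 = u^3 is a perfect cube, so E-series; the 5-jet and mu = 8 give E_8.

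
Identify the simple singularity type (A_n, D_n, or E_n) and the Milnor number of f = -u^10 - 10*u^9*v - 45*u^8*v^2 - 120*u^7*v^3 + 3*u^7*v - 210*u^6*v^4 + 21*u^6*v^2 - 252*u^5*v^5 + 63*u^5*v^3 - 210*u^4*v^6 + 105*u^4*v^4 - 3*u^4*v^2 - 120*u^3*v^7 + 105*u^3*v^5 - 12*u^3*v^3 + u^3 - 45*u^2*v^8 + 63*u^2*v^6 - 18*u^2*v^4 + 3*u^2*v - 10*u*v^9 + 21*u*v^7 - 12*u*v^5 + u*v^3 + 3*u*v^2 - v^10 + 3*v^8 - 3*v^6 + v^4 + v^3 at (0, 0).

The Hessian of f at 0 is [[0, 0], [0, 0]] with rank 0, so corank 2. A Groebner basis of the Jacobian ideal J(f) in C{u,v} is {u^3 + 3*u^2*v + 6*u^2 + 12*u*v + 6*v^2, -3*u^2 + u*v^2 - 6*u*v - 3*v^2, 3*u^2 + 6*u*v + v^3 + 3*v^2}; counting standard monomials gives mu = 7. Corank 2; j^3 = (u + v)^3 is a perfect cube, so E-series; the 4-jet and mu = 7 give E_7.

Type E_{7}, Milnor number mu = 7.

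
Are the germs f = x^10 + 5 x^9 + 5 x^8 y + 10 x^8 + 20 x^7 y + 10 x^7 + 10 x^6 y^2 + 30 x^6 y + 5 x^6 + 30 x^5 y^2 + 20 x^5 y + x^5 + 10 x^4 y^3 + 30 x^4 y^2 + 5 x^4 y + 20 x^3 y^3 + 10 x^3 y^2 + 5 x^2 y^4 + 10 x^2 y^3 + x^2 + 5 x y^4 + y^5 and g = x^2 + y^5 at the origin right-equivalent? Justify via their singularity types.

Yes.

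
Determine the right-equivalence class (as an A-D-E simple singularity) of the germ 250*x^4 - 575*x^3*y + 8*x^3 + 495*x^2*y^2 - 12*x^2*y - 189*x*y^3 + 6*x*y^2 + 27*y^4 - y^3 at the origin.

The Hessian of f at 0 has rank 0. Corank 2; j^3 = (2*x - y)^3 is a perfect cube, so E-series; the 4-jet and mu = 7 give E_7.

E_{7}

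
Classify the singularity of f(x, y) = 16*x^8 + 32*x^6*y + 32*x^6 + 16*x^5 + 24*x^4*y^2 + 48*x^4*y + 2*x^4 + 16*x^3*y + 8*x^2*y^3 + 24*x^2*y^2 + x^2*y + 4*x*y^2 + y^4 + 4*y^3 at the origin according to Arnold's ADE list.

D5

The Hessian of f at 0 is [[0, 0], [0, 0]] with rank 0, so corank 2. A Groebner basis of the Jacobian ideal J(f) in C{x,y} is {x*y^2 - x*y/8 - y^2/4, x*y/16 + y^3 + y^2/8, x^2 + 15*x*y/4 + 7*y^2/2}; counting standard monomials gives mu = 5. Corank 2; j^3 = y*(x + 2*y)^2 has shape L^2 M (L != M), so D-series; mu = 5 gives D_5.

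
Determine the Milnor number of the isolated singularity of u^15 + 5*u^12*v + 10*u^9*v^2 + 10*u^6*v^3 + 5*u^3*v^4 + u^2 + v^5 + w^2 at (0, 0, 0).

4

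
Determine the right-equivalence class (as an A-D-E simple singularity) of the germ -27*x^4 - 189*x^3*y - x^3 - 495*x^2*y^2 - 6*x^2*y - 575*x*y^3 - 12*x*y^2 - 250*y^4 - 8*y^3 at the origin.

The Hessian of f at 0 has rank 0. Corank 2; j^3 = -(x + 2*y)^3 is a perfect cube, so E-series; the 4-jet and mu = 7 give E_7.

E_{7}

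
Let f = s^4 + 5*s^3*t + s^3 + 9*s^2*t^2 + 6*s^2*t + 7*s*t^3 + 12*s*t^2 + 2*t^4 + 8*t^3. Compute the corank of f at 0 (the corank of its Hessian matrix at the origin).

Hessian at 0 has rank 0.

2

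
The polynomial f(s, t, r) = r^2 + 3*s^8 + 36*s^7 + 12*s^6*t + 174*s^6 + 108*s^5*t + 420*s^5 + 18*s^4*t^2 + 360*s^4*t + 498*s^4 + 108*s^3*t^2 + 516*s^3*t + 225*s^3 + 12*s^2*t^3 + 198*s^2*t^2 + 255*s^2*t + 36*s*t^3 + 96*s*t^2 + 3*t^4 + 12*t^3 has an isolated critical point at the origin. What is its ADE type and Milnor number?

Type D5, Milnor number mu = 5.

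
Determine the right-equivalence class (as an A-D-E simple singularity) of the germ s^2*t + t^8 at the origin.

The Hessian of f at 0 has rank 0. Corank 2; j^3 = s^2*t has shape L^2 M (L != M), so D-series; mu = 9 gives D_9.

D_{9}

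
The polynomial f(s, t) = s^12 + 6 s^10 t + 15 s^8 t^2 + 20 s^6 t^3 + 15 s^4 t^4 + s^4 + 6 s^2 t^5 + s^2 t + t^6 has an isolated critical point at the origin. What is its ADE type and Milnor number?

Type D7, Milnor number mu = 7.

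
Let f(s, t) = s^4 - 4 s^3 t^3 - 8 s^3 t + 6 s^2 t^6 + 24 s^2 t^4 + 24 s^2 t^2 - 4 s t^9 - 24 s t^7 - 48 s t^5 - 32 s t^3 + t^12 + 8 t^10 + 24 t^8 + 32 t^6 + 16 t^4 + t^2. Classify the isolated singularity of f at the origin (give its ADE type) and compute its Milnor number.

Type A3, Milnor number mu = 3.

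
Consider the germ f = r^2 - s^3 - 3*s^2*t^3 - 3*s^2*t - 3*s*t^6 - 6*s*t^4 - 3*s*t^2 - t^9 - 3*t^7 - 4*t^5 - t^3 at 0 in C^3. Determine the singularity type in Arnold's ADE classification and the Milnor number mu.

Type E_{8}, Milnor number mu = 8.

The Hessian of f at 0 is [[0, 0, 0], [0, 0, 0], [0, 0, 2]] with rank 1, so corank 2. A Groebner basis of the Jacobian ideal J(f) in C{s,t,r} is {s^2/2 + s*t^3 + s*t + t^2/2, t^4, s^3 - 3*s*t^2 - 2*t^3, s^2*t + 2*s*t^2 + t^3, r}; counting standard monomials gives mu = 8. Corank 2; j^3 = -(s + t)^3 is a perfect cube, so E-series; the 5-jet and mu = 8 give E_8.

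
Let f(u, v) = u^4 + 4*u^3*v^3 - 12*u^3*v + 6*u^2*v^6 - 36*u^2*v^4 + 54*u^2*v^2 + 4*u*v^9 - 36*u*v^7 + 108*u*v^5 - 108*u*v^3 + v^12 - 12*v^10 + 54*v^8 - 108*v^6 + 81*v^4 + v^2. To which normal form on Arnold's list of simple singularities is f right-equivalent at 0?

A_3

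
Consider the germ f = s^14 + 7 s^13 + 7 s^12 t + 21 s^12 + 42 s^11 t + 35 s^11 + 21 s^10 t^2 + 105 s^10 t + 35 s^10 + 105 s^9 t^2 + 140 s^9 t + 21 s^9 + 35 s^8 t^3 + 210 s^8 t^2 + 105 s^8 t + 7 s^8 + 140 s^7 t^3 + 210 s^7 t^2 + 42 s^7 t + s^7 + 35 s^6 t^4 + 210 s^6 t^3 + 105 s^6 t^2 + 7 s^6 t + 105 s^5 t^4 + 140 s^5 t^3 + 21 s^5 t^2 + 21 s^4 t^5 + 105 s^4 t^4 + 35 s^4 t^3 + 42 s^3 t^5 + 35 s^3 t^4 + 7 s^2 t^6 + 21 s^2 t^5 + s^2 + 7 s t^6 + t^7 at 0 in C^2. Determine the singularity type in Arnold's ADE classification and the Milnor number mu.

The Hessian of f at 0 has rank 1. Corank 1: A-series; mu = 6 gives A_6.

Type A_{6}, Milnor number mu = 6.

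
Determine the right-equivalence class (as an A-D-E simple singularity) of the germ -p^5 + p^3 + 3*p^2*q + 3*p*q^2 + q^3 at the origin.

The Hessian of f at 0 is [[0, 0], [0, 0]] with rank 0, so corank 2. A Groebner basis of the Jacobian ideal J(f) in C{p,q} is {q^5, p*q^3 + 3*q^4/4, p^2 + 2*p*q + q^2}; counting standard monomials gives mu = 8. Corank 2; j^3 = (p + q)^3 is a perfect cube, so E-series; the 5-jet and mu = 8 give E_8.

E_8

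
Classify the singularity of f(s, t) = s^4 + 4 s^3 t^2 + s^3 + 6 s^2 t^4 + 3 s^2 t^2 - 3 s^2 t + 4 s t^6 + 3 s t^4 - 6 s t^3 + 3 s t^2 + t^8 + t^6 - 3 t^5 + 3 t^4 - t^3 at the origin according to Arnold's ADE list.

E_{6}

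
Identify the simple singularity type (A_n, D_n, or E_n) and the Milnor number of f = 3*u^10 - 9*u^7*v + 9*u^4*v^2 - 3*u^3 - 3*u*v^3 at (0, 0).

Type E_{7}, Milnor number mu = 7.

The Hessian of f at 0 has rank 0. Corank 2; j^3 = -3*u^3 is a perfect cube, so E-series; the 4-jet and mu = 7 give E_7.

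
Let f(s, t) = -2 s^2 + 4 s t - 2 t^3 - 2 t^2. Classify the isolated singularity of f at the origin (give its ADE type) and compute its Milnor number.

Type A2, Milnor number mu = 2.

The Hessian of f at 0 has rank 1. Corank 1: A-series; mu = 2 gives A_2.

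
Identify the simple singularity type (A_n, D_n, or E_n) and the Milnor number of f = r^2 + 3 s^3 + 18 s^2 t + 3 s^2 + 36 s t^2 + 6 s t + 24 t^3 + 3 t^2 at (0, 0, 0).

The Hessian of f at 0 has rank 2. Corank 1: A-series; mu = 2 gives A_2.

Type A_2, Milnor number mu = 2.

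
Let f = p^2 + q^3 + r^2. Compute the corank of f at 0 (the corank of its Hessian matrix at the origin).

1

The Hessian at 0 is [[2, 0, 0], [0, 0, 0], [0, 0, 2]] of rank 2; hence corank 1.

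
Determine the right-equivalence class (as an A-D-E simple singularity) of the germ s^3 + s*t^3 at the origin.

The Hessian of f at 0 has rank 0. Corank 2; j^3 = s^3 is a perfect cube, so E-series; the 4-jet and mu = 7 give E_7.

E_{7}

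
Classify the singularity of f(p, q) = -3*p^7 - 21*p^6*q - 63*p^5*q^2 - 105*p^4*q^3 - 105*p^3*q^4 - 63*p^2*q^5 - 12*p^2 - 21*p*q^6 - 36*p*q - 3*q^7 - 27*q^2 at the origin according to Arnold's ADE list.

A_6

The Hessian of f at 0 is [[-24, -36], [-36, -54]] with rank 1, so corank 1. A Groebner basis of the Jacobian ideal J(f) in C{p,q} is {q^6, p + 3*q/2}; counting standard monomials gives mu = 6. Corank 1: A-series; mu = 6 gives A_6.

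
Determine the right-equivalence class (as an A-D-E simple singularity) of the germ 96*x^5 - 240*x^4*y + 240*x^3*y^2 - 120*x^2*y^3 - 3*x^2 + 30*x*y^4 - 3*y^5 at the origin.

The Hessian of f at 0 has rank 1. Corank 1: A-series; mu = 4 gives A_4.

A_4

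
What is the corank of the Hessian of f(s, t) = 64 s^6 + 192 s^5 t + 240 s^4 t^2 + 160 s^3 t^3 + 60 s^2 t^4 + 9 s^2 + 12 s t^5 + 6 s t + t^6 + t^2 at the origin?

The Hessian at 0 is [[18, 6], [6, 2]] of rank 1; hence corank 1.

1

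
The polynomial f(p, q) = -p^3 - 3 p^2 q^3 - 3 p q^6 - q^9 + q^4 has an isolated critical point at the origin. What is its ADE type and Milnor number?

The Hessian of f at 0 has rank 0. Corank 2; j^3 = -p^3 is a perfect cube, so E-series; the 4-jet and mu = 6 give E_6.

Type E_6, Milnor number mu = 6.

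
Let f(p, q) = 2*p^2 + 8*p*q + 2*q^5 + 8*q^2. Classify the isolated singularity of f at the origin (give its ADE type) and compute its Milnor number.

Type A_4, Milnor number mu = 4.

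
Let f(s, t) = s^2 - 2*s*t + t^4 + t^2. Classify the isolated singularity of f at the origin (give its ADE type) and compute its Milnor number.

Type A_3, Milnor number mu = 3.

The Hessian of f at 0 is [[2, -2], [-2, 2]] with rank 1, so corank 1. A Groebner basis of the Jacobian ideal J(f) in C{s,t} is {t^3, s - t}; counting standard monomials gives mu = 3. Corank 1: A-series; mu = 3 gives A_3.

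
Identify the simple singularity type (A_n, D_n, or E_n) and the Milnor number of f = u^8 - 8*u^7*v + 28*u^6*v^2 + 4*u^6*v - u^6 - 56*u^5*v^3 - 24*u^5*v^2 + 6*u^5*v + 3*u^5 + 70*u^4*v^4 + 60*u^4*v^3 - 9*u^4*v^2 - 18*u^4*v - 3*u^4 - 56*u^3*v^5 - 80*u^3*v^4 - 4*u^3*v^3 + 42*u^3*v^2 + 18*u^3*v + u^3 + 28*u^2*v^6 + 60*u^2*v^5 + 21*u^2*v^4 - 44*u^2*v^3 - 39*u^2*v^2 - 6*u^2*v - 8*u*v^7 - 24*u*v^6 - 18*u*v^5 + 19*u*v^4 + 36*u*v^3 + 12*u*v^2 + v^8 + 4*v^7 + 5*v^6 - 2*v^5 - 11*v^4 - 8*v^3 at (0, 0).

The Hessian of f at 0 is [[0, 0], [0, 0]] with rank 0, so corank 2. A Groebner basis of the Jacobian ideal J(f) in C{u,v} is {u^3 - 6*u^2 + 24*u*v - 24*v^2, u^2*v - 2*u^2 + 8*u*v - 8*v^2, -u^2/2 + u*v^2 + 2*u*v - 2*v^2, v^3}; counting standard monomials gives mu = 6. Corank 2; j^3 = (u - 2*v)^3 is a perfect cube, so E-series; the 4-jet and mu = 6 give E_6.

Type E6, Milnor number mu = 6.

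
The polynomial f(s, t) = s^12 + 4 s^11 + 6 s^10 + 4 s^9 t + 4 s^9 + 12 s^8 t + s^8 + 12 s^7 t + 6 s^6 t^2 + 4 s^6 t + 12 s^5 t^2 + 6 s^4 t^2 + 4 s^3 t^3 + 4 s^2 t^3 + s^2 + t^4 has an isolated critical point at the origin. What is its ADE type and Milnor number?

The Hessian of f at 0 has rank 1. Corank 1: A-series; mu = 3 gives A_3.

Type A_{3}, Milnor number mu = 3.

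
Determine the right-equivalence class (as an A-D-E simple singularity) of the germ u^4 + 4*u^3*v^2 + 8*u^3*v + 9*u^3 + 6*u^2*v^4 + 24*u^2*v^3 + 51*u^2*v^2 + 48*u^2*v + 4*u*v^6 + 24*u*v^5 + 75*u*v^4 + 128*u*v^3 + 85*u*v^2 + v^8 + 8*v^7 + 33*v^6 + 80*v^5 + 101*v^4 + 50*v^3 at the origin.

D_{5}

The Hessian of f at 0 has rank 0. Corank 2; j^3 = (u + 2*v)*(3*u + 5*v)^2 has shape L^2 M (L != M), so D-series; mu = 5 gives D_5.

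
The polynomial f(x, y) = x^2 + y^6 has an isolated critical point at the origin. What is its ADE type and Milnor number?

The Hessian of f at 0 has rank 1. Corank 1: A-series; mu = 5 gives A_5.

Type A_5, Milnor number mu = 5.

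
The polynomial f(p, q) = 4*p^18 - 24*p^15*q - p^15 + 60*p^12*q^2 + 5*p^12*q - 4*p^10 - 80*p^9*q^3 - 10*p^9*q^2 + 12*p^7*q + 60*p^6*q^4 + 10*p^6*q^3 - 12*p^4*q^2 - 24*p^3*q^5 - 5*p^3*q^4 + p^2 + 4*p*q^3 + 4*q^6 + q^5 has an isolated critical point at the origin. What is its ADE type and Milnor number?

Type A_{4}, Milnor number mu = 4.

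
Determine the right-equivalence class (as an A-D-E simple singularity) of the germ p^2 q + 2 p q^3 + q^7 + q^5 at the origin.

The Hessian of f at 0 is [[0, 0], [0, 0]] with rank 0, so corank 2. A Groebner basis of the Jacobian ideal J(f) in C{p,q} is {p^2*q^2 + p^2/7 + p*q^2/7, p^3 - p^2/7 - p*q^2/7, p*q + q^3}; counting standard monomials gives mu = 8. Corank 2; j^3 = p^2*q has shape L^2 M (L != M), so D-series; mu = 8 gives D_8.

D8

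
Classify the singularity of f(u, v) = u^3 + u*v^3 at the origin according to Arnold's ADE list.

The Hessian of f at 0 is [[0, 0], [0, 0]] with rank 0, so corank 2. A Groebner basis of the Jacobian ideal J(f) in C{u,v} is {u^3, u*v^2, 3*u^2 + v^3}; counting standard monomials gives mu = 7. Corank 2; j^3 = u^3 is a perfect cube, so E-series; the 4-jet and mu = 7 give E_7.

E_{7}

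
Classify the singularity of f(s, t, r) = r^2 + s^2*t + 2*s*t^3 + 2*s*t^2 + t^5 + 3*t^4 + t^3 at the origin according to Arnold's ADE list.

D_5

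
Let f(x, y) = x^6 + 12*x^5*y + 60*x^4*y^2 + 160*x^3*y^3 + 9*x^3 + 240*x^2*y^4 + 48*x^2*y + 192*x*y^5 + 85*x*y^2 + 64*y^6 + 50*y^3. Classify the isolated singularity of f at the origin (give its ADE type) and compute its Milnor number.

Type D_7, Milnor number mu = 7.

The Hessian of f at 0 has rank 0. Corank 2; j^3 = (x + 2*y)*(3*x + 5*y)^2 has shape L^2 M (L != M), so D-series; mu = 7 gives D_7.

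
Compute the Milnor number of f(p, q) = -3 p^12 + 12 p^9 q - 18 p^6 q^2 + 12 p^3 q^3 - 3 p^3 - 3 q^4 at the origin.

The Hessian of f at 0 is [[0, 0], [0, 0]] with rank 0, so corank 2. A Groebner basis of the Jacobian ideal J(f) in C{p,q} is {q^3, p^2}; counting standard monomials gives mu = 6. Corank 2; j^3 = -3*p^3 is a perfect cube, so E-series; the 4-jet and mu = 6 give E_6.

6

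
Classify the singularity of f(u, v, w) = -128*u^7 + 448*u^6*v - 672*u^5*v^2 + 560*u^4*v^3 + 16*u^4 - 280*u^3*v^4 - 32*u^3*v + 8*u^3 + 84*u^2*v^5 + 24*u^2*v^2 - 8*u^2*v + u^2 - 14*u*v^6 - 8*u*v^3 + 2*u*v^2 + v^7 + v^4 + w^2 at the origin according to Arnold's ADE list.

A_6

The Hessian of f at 0 is [[2, 0, 0], [0, 0, 0], [0, 0, 2]] with rank 2, so corank 1. A Groebner basis of the Jacobian ideal J(f) in C{u,v,w} is {7*u*v/3 - 5*u/12 + v^4 + 2*v^3/3 - 5*v^2/12, u*v^2 - 2*u*v/3 + u/12 - v^3/3 + v^2/12, u^2 - u*v + u/4 + v^2/4, w}; counting standard monomials gives mu = 6. Corank 1: A-series; mu = 6 gives A_6.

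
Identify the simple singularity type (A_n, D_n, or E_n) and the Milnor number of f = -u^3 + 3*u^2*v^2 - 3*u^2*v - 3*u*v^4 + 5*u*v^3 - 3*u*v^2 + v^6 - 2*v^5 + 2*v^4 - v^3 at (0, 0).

Type E7, Milnor number mu = 7.

The Hessian of f at 0 has rank 0. Corank 2; j^3 = -(u + v)^3 is a perfect cube, so E-series; the 4-jet and mu = 7 give E_7.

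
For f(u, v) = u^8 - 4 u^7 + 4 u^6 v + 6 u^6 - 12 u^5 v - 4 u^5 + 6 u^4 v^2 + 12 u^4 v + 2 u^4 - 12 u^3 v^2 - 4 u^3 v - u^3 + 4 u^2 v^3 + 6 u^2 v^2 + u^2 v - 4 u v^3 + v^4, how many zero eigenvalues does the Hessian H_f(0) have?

Hessian at 0 has rank 0.

2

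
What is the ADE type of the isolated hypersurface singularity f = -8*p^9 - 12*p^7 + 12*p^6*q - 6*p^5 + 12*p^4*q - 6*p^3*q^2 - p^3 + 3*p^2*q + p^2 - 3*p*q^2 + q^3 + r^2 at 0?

A_2

The Hessian of f at 0 has rank 2. Corank 1: A-series; mu = 2 gives A_2.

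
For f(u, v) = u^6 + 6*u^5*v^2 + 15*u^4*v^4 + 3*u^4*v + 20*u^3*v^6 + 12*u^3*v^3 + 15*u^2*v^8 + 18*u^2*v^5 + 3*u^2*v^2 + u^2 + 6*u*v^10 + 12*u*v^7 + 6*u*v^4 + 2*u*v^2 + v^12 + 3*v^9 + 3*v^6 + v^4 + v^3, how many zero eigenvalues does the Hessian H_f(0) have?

1

The Hessian at 0 is [[2, 0], [0, 0]] of rank 1; hence corank 1.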